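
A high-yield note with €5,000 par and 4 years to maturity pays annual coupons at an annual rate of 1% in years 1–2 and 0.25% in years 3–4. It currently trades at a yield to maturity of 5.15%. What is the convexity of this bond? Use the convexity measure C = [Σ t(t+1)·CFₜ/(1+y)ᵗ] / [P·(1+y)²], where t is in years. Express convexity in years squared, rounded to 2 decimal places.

With y = 0.0515:
  t   CF        PV=CF/(1+0.0515)^t    t·PV        t(t+1)·PV
  1        50.00        47.5511        47.5511          95.1022
  2        50.00        45.2222        90.4444         271.3331
  3        12.50        10.7518        32.2555         129.0219
  4     5,012.50     4,100.3155    16,401.2621      82,006.3105
  Σ                  4,203.8406    16,571.5130      82,501.7677
P = 4,203.8406.
Convexity = Σ t(t+1)·PV / [P·(1+y)²] = 82,501.7677 / (4,203.8406 × 1.105652) = 17.75000.

17.75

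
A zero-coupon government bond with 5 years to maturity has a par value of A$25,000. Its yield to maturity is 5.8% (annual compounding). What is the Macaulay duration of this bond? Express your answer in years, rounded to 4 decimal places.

5.0000 years

A zero-coupon bond has a single cash flow at maturity, so its Macaulay duration equals its maturity: 5 years.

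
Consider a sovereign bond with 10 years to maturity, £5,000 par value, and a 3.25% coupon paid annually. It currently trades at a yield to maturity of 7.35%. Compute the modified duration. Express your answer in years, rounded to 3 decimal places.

Periodic yield y = 0.0735. First find Macaulay duration:
  t   CF        PV=CF/(1+0.0735)^t    t·PV
  1       162.50       151.3740       151.3740
  2       162.50       141.0098       282.0196
  3       162.50       131.3552       394.0656
  4       162.50       122.3616       489.4464
  5       162.50       113.9838       569.9190
  6       162.50       106.1796       637.0776
  7       162.50        98.9097       692.3681
  8       162.50        92.1376       737.1009
  9       162.50        85.8292       772.4626
  10    5,162.50     2,540.0343    25,400.3427
  Σ                  3,583.1748    30,126.1765
P = 3,583.1748; Macaulay duration = 30,126.1765 / 3,583.1748 = 8.40768 years.
Modified duration = D_Mac / (1 + y) = 8.40768 / 1.0735 = 7.83202 years.

7.832 years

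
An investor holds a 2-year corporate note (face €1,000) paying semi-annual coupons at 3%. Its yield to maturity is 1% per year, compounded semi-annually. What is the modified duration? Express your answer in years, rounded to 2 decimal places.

Periodic yield y = 0.005. First find Macaulay duration:
  t   CF        PV=CF/(1+0.005)^t    t·PV
  1        15.00        14.9254        14.9254
  2        15.00        14.8511        29.7022
  3        15.00        14.7772        44.3317
  4     1,015.00       994.9512     3,979.8049
  Σ                  1,039.5050     4,068.7642
P = 1,039.5050; Macaulay duration = 4,068.7642 / 1,039.5050 = 3.91414 half-year periods = 1.95707 years.
Modified duration = D_Mac / (1 + y) = 1.95707 / 1.005 = 1.94733 years.

1.95 years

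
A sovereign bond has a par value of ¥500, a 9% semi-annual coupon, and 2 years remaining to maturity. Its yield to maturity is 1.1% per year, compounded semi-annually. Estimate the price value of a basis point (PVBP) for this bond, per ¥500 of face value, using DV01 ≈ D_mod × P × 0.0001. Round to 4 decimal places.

¥0.1083

Periodic yield y = 0.0055.
  t   CF        PV=CF/(1+0.0055)^t    t·PV
  1        22.50        22.3769        22.3769
  2        22.50        22.2545        44.5091
  3        22.50        22.1328        66.3984
  4       522.50       511.1613     2,044.6453
  Σ                    577.9256     2,177.9297
P = 577.9256; D_Mac = 3.76853 half-year periods = 1.88426 yrs; D_mod = 1.87396 yrs.
DV01 ≈ 1.87396 × 577.9256 × 0.0001 = 0.108301.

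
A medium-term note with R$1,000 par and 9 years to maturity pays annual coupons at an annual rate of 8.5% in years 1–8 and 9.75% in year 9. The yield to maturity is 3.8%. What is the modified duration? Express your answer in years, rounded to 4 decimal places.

Periodic yield y = 0.038. First find Macaulay duration:
  t   CF        PV=CF/(1+0.038)^t    t·PV
  1        85.00        81.8882        81.8882
  2        85.00        78.8904       157.7808
  3        85.00        76.0023       228.0070
  4        85.00        73.2200       292.8799
  5        85.00        70.5395       352.6973
  6        85.00        67.9571       407.7426
  7        85.00        65.4693       458.2848
  8        85.00        63.0725       504.5801
  9     1,097.50       784.5639     7,061.0755
  Σ                  1,361.6032     9,544.9362
P = 1,361.6032; Macaulay duration = 9,544.9362 / 1,361.6032 = 7.01007 years.
Modified duration = D_Mac / (1 + y) = 7.01007 / 1.038 = 6.75344 years.

6.7534 years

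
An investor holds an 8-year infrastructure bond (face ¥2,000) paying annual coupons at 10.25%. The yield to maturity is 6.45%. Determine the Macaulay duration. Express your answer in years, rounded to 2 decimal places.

Periodic yield y = 0.0645. Discount each cash flow and weight by its year:
  t   CF        PV=CF/(1+0.0645)^t    t·PV
  1       205.00       192.5787       192.5787
  2       205.00       180.9100       361.8200
  3       205.00       169.9483       509.8449
  4       205.00       159.6508       638.6033
  5       205.00       149.9773       749.8865
  6       205.00       140.8899       845.3394
  7       205.00       132.3531       926.4719
  8     2,205.00     1,337.3444    10,698.7553
  Σ                  2,463.6525    14,923.3000
Price P = Σ PV = 2,463.6525.
Macaulay duration = Σ(t·PV) / P = 14,923.3000 / 2,463.6525 = 6.05739 years.

6.06 years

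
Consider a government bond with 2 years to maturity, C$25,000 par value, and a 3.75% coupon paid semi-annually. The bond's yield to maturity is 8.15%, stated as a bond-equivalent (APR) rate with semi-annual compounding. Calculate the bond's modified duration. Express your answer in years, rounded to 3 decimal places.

Periodic yield y = 0.04075. First find Macaulay duration:
  t   CF        PV=CF/(1+0.04075)^t    t·PV
  1       468.75       450.3963       450.3963
  2       468.75       432.7613       865.5226
  3       468.75       415.8168     1,247.4504
  4    25,468.75    21,708.1069    86,832.4277
  Σ                 23,007.0814    89,395.7971
P = 23,007.0814; Macaulay duration = 89,395.7971 / 23,007.0814 = 3.88558 half-year periods = 1.94279 years.
Modified duration = D_Mac / (1 + y) = 1.94279 / 1.04075 = 1.86672 years.

1.867 years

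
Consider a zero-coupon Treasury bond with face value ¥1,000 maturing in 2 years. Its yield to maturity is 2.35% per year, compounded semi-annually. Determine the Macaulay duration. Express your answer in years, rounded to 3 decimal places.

2.000 years

A zero-coupon bond has a single cash flow at maturity, so its Macaulay duration equals its maturity: 2 years.
(Equivalently: 4 semi-annual periods ÷ 2 = 2 years.)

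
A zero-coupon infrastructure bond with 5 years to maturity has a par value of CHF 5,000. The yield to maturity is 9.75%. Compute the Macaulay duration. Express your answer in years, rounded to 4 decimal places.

A zero-coupon bond has a single cash flow at maturity, so its Macaulay duration equals its maturity: 5 years.

5.0000 years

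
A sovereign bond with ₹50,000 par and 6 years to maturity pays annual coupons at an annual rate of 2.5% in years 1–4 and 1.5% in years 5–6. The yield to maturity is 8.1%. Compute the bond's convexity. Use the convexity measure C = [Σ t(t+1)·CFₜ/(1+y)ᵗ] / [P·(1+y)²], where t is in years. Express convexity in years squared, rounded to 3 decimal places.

With y = 0.081:
  t   CF        PV=CF/(1+0.081)^t    t·PV        t(t+1)·PV
  1     1,250.00     1,156.3367     1,156.3367       2,312.6735
  2     1,250.00     1,069.6917     2,139.3834       6,418.1502
  3     1,250.00       989.5390     2,968.6171      11,874.4684
  4     1,250.00       915.3923     3,661.5691      18,307.8453
  5       750.00       508.0808     2,540.4041      15,242.4244
  6    50,750.00    31,804.0101   190,824.0607   1,335,768.4247
  Σ                 36,443.0506   203,290.3710   1,389,923.9864
P = 36,443.0506.
Convexity = Σ t(t+1)·PV / [P·(1+y)²] = 1,389,923.9864 / (36,443.0506 × 1.168561) = 32.63811.

32.638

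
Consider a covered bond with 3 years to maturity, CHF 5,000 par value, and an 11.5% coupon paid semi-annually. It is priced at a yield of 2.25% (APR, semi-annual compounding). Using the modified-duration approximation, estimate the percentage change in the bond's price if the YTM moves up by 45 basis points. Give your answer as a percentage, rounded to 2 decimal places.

Periodic yield y = 0.01125. Modified duration first:
  t   CF        PV=CF/(1+0.01125)^t    t·PV
  1       287.50       284.3016       284.3016
  2       287.50       281.1388       562.2776
  3       287.50       278.0112       834.0335
  4       287.50       274.9183     1,099.6734
  5       287.50       271.8599     1,359.2996
  6     5,287.50     4,944.2358    29,665.4146
  Σ                  6,334.4656    33,805.0003
P = 6,334.4656; D_Mac = 5.33668 half-year periods = 2.66834 yrs; D_mod = 2.66834/(1+0.01125) = 2.63865 yrs.
ΔP/P ≈ -D_mod · Δy = -2.63865 × (+0.0045) = -0.011874 = -1.1874%.

-1.19%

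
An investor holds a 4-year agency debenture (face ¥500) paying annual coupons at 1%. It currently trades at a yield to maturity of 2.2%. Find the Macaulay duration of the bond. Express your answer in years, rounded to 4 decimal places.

Periodic yield y = 0.022. Discount each cash flow and weight by its year:
  t   CF        PV=CF/(1+0.022)^t    t·PV
  1         5.00         4.8924         4.8924
  2         5.00         4.7871         9.5741
  3         5.00         4.6840        14.0520
  4       505.00       462.9007     1,851.6026
  Σ                    477.2641     1,880.1211
Price P = Σ PV = 477.2641.
Macaulay duration = Σ(t·PV) / P = 1,880.1211 / 477.2641 = 3.93937 years.

3.9394 years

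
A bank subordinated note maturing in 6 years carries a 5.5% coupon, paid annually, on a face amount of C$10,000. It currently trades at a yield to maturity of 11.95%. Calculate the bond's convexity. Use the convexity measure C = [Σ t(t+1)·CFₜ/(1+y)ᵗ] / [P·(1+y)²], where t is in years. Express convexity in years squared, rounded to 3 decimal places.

27.138

With y = 0.1195:
  t   CF        PV=CF/(1+0.1195)^t    t·PV        t(t+1)·PV
  1       550.00       491.2908       491.2908         982.5815
  2       550.00       438.8484       877.6967       2,633.0902
  3       550.00       392.0039     1,176.0117       4,704.0469
  4       550.00       350.1598     1,400.6392       7,003.1962
  5       550.00       312.7823     1,563.9116       9,383.4697
  6    10,550.00     5,359.2976    32,155.7855     225,090.4983
  Σ                  7,344.3827    37,665.3355     249,796.8828
P = 7,344.3827.
Convexity = Σ t(t+1)·PV / [P·(1+y)²] = 249,796.8828 / (7,344.3827 × 1.253280) = 27.13835.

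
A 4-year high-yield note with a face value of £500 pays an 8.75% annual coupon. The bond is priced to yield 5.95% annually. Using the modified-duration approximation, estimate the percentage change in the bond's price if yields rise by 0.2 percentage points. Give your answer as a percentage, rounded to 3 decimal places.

Periodic yield y = 0.0595. Modified duration first:
  t   CF        PV=CF/(1+0.0595)^t    t·PV
  1        43.75        41.2931        41.2931
  2        43.75        38.9741        77.9482
  3        43.75        36.7854       110.3561
  4       543.75       431.5145     1,726.0581
  Σ                    548.5671     1,955.6555
P = 548.5671; D_Mac = 3.56503 yrs; D_mod = 3.56503/(1+0.0595) = 3.36482 yrs.
ΔP/P ≈ -D_mod · Δy = -3.36482 × (+0.002) = -0.006730 = -0.6730%.

-0.673%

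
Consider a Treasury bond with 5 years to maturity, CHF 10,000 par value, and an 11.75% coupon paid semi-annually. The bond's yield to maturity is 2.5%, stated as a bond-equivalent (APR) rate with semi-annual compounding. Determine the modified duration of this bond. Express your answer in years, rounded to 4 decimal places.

Periodic yield y = 0.0125. First find Macaulay duration:
  t   CF        PV=CF/(1+0.0125)^t    t·PV
  1       587.50       580.2469       580.2469
  2       587.50       573.0834     1,146.1667
  3       587.50       566.0083     1,698.0248
  4       587.50       559.0205     2,236.0820
  5       587.50       552.1190     2,760.5951
  6       587.50       545.3027     3,271.8164
  7       587.50       538.5706     3,769.9942
  8       587.50       531.9216     4,255.3727
  9       587.50       525.3547     4,728.1919
  10   10,587.50     9,350.6781    93,506.7806
  Σ                 14,322.3057   117,953.2715
P = 14,322.3057; Macaulay duration = 117,953.2715 / 14,322.3057 = 8.23563 half-year periods = 4.11782 years.
Modified duration = D_Mac / (1 + y) = 4.11782 / 1.0125 = 4.06698 years.

4.0670 years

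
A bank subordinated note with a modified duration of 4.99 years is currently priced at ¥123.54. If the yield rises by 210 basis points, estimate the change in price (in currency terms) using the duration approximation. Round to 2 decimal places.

-¥12.95

Duration approximation: ΔP/P ≈ -D_mod · Δy = -4.99 × (+0.021) = -0.104790.
ΔP ≈ 123.54 × (-0.104790) = -12.9457566.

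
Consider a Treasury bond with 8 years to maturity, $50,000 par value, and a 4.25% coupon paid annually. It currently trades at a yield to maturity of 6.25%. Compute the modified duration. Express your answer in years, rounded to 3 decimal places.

Periodic yield y = 0.0625. First find Macaulay duration:
  t   CF        PV=CF/(1+0.0625)^t    t·PV
  1     2,125.00     2,000.0000     2,000.0000
  2     2,125.00     1,882.3529     3,764.7059
  3     2,125.00     1,771.6263     5,314.8789
  4     2,125.00     1,667.4130     6,669.6519
  5     2,125.00     1,569.3299     7,846.6493
  6     2,125.00     1,477.0163     8,862.0981
  7     2,125.00     1,390.1330     9,730.9312
  8    52,125.00    32,093.3135   256,746.5078
  Σ                 43,851.1850   300,935.4232
P = 43,851.1850; Macaulay duration = 300,935.4232 / 43,851.1850 = 6.86265 years.
Modified duration = D_Mac / (1 + y) = 6.86265 / 1.0625 = 6.45897 years.

6.459 years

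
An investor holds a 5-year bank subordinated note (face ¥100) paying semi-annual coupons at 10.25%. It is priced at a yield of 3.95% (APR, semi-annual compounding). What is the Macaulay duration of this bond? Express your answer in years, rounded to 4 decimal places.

4.1629 years

Periodic yield y = 0.01975. Discount each cash flow and weight by its period:
  t   CF        PV=CF/(1+0.01975)^t    t·PV
  1        5.125         5.0257         5.0257
  2        5.125         4.9284         9.8568
  3        5.125         4.8330        14.4989
  4        5.125         4.7394        18.9574
  5        5.125         4.6476        23.2378
  6        5.125         4.5576        27.3453
  7        5.125         4.4693        31.2850
  8        5.125         4.3827        35.0618
  9        5.125         4.2978        38.6806
  10     105.125        86.4508       864.5077
  Σ                    128.3322     1,068.4570
Price P = Σ PV = 128.3322.
Macaulay duration = Σ(t·PV) / P = 1,068.4570 / 128.3322 = 8.32571 half-year periods.
In years: 8.32571 / 2 = 4.16286 years.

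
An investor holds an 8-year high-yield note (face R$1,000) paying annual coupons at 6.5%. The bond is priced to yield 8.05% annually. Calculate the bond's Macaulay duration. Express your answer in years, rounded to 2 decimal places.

Periodic yield y = 0.0805. Discount each cash flow and weight by its year:
  t   CF        PV=CF/(1+0.0805)^t    t·PV
  1        65.00        60.1573        60.1573
  2        65.00        55.6755       111.3509
  3        65.00        51.5275       154.5825
  4        65.00        47.6886       190.7543
  5        65.00        44.1356       220.6782
  6        65.00        40.8474       245.0846
  7        65.00        37.8042       264.6293
  8     1,065.00       573.2597     4,586.0779
  Σ                    911.0959     5,833.3150
Price P = Σ PV = 911.0959.
Macaulay duration = Σ(t·PV) / P = 5,833.3150 / 911.0959 = 6.40253 years.

6.40 years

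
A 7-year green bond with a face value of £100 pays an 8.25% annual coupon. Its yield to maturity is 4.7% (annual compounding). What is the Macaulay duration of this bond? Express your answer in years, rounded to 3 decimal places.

5.728 years

Periodic yield y = 0.047. Discount each cash flow and weight by its year:
  t   CF        PV=CF/(1+0.047)^t    t·PV
  1         8.25         7.8797         7.8797
  2         8.25         7.5259        15.0519
  3         8.25         7.1881        21.5643
  4         8.25         6.8654        27.4617
  5         8.25         6.5572        32.7862
  6         8.25         6.2629        37.5773
  7       108.25        78.4876       549.4133
  Σ                    120.7668       691.7342
Price P = Σ PV = 120.7668.
Macaulay duration = Σ(t·PV) / P = 691.7342 / 120.7668 = 5.72785 years.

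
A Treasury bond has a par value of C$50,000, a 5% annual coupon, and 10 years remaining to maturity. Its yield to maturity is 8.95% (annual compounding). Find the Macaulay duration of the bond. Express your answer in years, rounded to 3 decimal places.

7.759 years

Periodic yield y = 0.0895. Discount each cash flow and weight by its year:
  t   CF        PV=CF/(1+0.0895)^t    t·PV
  1     2,500.00     2,294.6306     2,294.6306
  2     2,500.00     2,106.1318     4,212.2635
  3     2,500.00     1,933.1177     5,799.3532
  4     2,500.00     1,774.3164     7,097.2657
  5     2,500.00     1,628.5603     8,142.8014
  6     2,500.00     1,494.7777     8,968.6660
  7     2,500.00     1,371.9850     9,603.8951
  8     2,500.00     1,259.2795    10,074.2360
  9     2,500.00     1,155.8325    10,402.4924
  10   52,500.00    22,278.5519   222,785.5186
  Σ                 37,297.1833   289,381.1224
Price P = Σ PV = 37,297.1833.
Macaulay duration = Σ(t·PV) / P = 289,381.1224 / 37,297.1833 = 7.75879 years.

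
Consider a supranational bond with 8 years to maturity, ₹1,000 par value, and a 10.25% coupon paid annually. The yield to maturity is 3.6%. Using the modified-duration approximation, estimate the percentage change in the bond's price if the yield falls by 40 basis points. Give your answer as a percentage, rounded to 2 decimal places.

Periodic yield y = 0.036. Modified duration first:
  t   CF        PV=CF/(1+0.036)^t    t·PV
  1       102.50        98.9382        98.9382
  2       102.50        95.5002       191.0004
  3       102.50        92.1817       276.5450
  4       102.50        88.9785       355.9138
  5       102.50        85.8865       429.4327
  6       102.50        82.9021       497.4124
  7       102.50        80.0213       560.1491
  8     1,102.50       830.8078     6,646.4622
  Σ                  1,455.2162     9,055.8539
P = 1,455.2162; D_Mac = 6.22303 yrs; D_mod = 6.22303/(1+0.036) = 6.00679 yrs.
ΔP/P ≈ -D_mod · Δy = -6.00679 × (-0.004) = +0.024027 = +2.4027%.

+2.40%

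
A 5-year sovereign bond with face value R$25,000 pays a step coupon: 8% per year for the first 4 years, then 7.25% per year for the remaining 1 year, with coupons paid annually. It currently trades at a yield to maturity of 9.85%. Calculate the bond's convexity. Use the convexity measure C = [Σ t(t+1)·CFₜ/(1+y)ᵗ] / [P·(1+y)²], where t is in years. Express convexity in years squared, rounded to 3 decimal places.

With y = 0.0985:
  t   CF        PV=CF/(1+0.0985)^t    t·PV        t(t+1)·PV
  1     2,000.00     1,820.6645     1,820.6645       3,641.3291
  2     2,000.00     1,657.4097     3,314.8194       9,944.4581
  3     2,000.00     1,508.7935     4,526.3806      18,105.5223
  4     2,000.00     1,373.5034     5,494.0137      27,470.0687
  5    26,812.50    16,762.4310    83,812.1550     502,872.9301
  Σ                 23,122.8022    98,968.0333     562,034.3084
P = 23,122.8022.
Convexity = Σ t(t+1)·PV / [P·(1+y)²] = 562,034.3084 / (23,122.8022 × 1.206702) = 20.14291.

20.143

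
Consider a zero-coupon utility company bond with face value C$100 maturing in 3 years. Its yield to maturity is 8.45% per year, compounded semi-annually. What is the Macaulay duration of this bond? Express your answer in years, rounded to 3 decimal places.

3.000 years

A zero-coupon bond has a single cash flow at maturity, so its Macaulay duration equals its maturity: 3 years.
(Equivalently: 6 semi-annual periods ÷ 2 = 3 years.)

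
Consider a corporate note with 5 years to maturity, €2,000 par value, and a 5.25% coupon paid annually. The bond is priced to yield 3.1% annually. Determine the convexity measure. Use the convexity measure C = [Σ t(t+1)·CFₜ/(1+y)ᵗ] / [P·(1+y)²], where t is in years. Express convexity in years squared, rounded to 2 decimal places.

24.85

With y = 0.031:
  t   CF        PV=CF/(1+0.031)^t    t·PV        t(t+1)·PV
  1       105.00       101.8429       101.8429         203.6857
  2       105.00        98.7807       197.5613         592.6840
  3       105.00        95.8105       287.4316       1,149.7265
  4       105.00        92.9297       371.7189       1,858.5944
  5     2,105.00     1,807.0026     9,035.0129      54,210.0775
  Σ                  2,196.3664     9,993.5677      58,014.7683
P = 2,196.3664.
Convexity = Σ t(t+1)·PV / [P·(1+y)²] = 58,014.7683 / (2,196.3664 × 1.062961) = 24.84943.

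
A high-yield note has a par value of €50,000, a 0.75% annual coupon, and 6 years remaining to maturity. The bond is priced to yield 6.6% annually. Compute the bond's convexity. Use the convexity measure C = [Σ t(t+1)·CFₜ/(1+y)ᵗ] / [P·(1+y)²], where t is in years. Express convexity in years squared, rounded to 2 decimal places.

With y = 0.066:
  t   CF        PV=CF/(1+0.066)^t    t·PV        t(t+1)·PV
  1       375.00       351.7824       351.7824         703.5647
  2       375.00       330.0022       660.0044       1,980.0133
  3       375.00       309.5706       928.7117       3,714.8467
  4       375.00       290.4039     1,161.6156       5,808.0781
  5       375.00       272.4239     1,362.1196       8,172.7177
  6    50,375.00    34,329.8441   205,979.0645   1,441,853.4516
  Σ                 35,884.0271   210,443.2982   1,462,232.6721
P = 35,884.0271.
Convexity = Σ t(t+1)·PV / [P·(1+y)²] = 1,462,232.6721 / (35,884.0271 × 1.136356) = 35.85922.

35.86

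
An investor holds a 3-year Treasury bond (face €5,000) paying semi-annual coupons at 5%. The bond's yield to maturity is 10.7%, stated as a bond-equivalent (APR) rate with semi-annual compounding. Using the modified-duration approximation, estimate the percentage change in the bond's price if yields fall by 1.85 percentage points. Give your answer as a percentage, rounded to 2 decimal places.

Periodic yield y = 0.0535. Modified duration first:
  t   CF        PV=CF/(1+0.0535)^t    t·PV
  1       125.00       118.6521       118.6521
  2       125.00       112.6266       225.2532
  3       125.00       106.9071       320.7212
  4       125.00       101.4780       405.9120
  5       125.00        96.3246       481.6231
  6     5,125.00     3,748.7513    22,492.5078
  Σ                  4,284.7397    24,044.6694
P = 4,284.7397; D_Mac = 5.61170 half-year periods = 2.80585 yrs; D_mod = 2.80585/(1+0.0535) = 2.66336 yrs.
ΔP/P ≈ -D_mod · Δy = -2.66336 × (-0.0185) = +0.049272 = +4.9272%.

+4.93%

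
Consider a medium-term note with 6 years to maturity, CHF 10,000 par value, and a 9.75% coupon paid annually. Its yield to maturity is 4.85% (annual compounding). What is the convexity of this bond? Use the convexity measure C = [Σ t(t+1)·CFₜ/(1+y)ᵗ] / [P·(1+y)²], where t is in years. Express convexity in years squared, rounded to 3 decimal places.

29.363

With y = 0.0485:
  t   CF        PV=CF/(1+0.0485)^t    t·PV        t(t+1)·PV
  1       975.00       929.8999       929.8999       1,859.7997
  2       975.00       886.8859     1,773.7718       5,321.3153
  3       975.00       845.8616     2,537.5848      10,150.3392
  4       975.00       806.7350     3,226.9398      16,134.6992
  5       975.00       769.4182     3,847.0909      23,082.5453
  6    10,975.00     8,260.2639    49,561.5831     346,931.0819
  Σ                 12,499.0643    61,876.8703     403,479.7807
P = 12,499.0643.
Convexity = Σ t(t+1)·PV / [P·(1+y)²] = 403,479.7807 / (12,499.0643 × 1.099352) = 29.36347.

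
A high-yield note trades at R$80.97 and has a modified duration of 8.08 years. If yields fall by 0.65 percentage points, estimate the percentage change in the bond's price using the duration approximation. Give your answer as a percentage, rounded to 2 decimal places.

+5.25%

Duration approximation: ΔP/P ≈ -D_mod · Δy = -8.08 × (-0.0065) = +0.052520.
As a percentage: +5.2520%.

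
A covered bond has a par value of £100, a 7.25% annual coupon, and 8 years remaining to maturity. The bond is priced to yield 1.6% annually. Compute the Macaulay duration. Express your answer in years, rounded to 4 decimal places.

6.6375 years

Periodic yield y = 0.016. Discount each cash flow and weight by its year:
  t   CF        PV=CF/(1+0.016)^t    t·PV
  1         7.25         7.1358         7.1358
  2         7.25         7.0235        14.0469
  3         7.25         6.9128        20.7385
  4         7.25         6.8040        27.2159
  5         7.25         6.6968        33.4842
  6         7.25         6.5914        39.5482
  7         7.25         6.4876        45.4130
  8       107.25        94.4599       755.6795
  Σ                    142.1118       943.2620
Price P = Σ PV = 142.1118.
Macaulay duration = Σ(t·PV) / P = 943.2620 / 142.1118 = 6.63746 years.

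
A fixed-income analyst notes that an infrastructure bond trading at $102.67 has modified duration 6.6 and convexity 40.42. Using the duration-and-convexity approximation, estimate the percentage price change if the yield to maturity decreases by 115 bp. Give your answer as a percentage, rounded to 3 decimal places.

Duration effect: -D_mod·Δy = -6.6 × (-0.0115) = +0.075900
Convexity effect: ½·C·(Δy)² = 0.5 × 40.42 × (-0.0115)² = +0.0026727725
ΔP/P ≈ +0.075900 + 0.0026727725 = +0.0785727725
= +7.85727725%.

+7.857%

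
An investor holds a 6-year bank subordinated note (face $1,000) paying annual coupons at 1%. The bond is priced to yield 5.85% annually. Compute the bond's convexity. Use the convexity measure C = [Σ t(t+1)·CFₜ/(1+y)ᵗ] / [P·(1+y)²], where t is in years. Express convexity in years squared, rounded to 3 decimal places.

With y = 0.0585:
  t   CF        PV=CF/(1+0.0585)^t    t·PV        t(t+1)·PV
  1        10.00         9.4473         9.4473          18.8947
  2        10.00         8.9252        17.8504          53.5512
  3        10.00         8.4319        25.2958         101.1833
  4        10.00         7.9659        31.8637         159.3186
  5        10.00         7.5257        37.6284         225.7704
  6     1,010.00       718.0856     4,308.5134      30,159.5939
  Σ                    760.3817     4,430.5991      30,718.3121
P = 760.3817.
Convexity = Σ t(t+1)·PV / [P·(1+y)²] = 30,718.3121 / (760.3817 × 1.120422) = 36.05654.

36.057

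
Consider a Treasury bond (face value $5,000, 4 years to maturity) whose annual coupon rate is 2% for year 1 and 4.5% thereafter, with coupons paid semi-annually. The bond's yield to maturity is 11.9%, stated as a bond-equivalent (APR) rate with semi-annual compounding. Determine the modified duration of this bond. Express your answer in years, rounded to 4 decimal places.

Periodic yield y = 0.0595. First find Macaulay duration:
  t   CF        PV=CF/(1+0.0595)^t    t·PV
  1        50.00        47.1921        47.1921
  2        50.00        44.5418        89.0837
  3       112.50        94.5910       283.7729
  4       112.50        89.2789       357.1155
  5       112.50        84.2651       421.3255
  6       112.50        79.5329       477.1973
  7       112.50        75.0664       525.4650
  8     5,112.50     3,219.7758    25,758.2064
  Σ                  3,734.2440    27,959.3584
P = 3,734.2440; Macaulay duration = 27,959.3584 / 3,734.2440 = 7.48729 half-year periods = 3.74364 years.
Modified duration = D_Mac / (1 + y) = 3.74364 / 1.0595 = 3.53341 years.

3.5334 years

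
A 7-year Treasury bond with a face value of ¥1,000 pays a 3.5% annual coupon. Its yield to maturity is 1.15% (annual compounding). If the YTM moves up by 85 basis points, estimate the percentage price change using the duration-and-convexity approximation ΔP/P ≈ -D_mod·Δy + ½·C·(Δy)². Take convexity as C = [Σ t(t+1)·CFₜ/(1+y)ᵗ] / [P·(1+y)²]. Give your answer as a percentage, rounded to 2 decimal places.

-5.19%

With y = 0.0115:
  t   CF        PV=CF/(1+0.0115)^t    t·PV        t(t+1)·PV
  1        35.00        34.6021        34.6021          69.2042
  2        35.00        34.2087        68.4174         205.2521
  3        35.00        33.8197       101.4592         405.8370
  4        35.00        33.4352       133.7410         668.7049
  5        35.00        33.0551       165.2756         991.6533
  6        35.00        32.6793       196.0758       1,372.5305
  7     1,035.00       955.3866     6,687.7061      53,501.6489
  Σ                  1,157.1867     7,387.2771      57,214.8308
P = 1,157.1867; D_Mac = 6.38382 yrs; D_mod = 6.31125 yrs; C = 48.32517.
Duration effect: -6.31125 × (+0.0085) = -0.053646
Convexity effect: 0.5 × 48.32517 × (0.0085)² = +0.0017457
ΔP/P ≈ -0.053646 + 0.0017457 = -0.051900 = -5.1900%.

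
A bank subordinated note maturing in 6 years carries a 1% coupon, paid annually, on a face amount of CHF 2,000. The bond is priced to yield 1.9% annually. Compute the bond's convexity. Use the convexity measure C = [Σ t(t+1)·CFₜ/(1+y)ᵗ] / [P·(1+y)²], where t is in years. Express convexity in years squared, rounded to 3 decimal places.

With y = 0.019:
  t   CF        PV=CF/(1+0.019)^t    t·PV        t(t+1)·PV
  1        20.00        19.6271        19.6271          39.2542
  2        20.00        19.2611        38.5222         115.5667
  3        20.00        18.9020        56.7060         226.8238
  4        20.00        18.5495        74.1982         370.9909
  5        20.00        18.2037        91.0184         546.1103
  6     2,020.00     1,804.2897    10,825.7381      75,780.1666
  Σ                  1,898.8331    11,105.8099      77,078.9125
P = 1,898.8331.
Convexity = Σ t(t+1)·PV / [P·(1+y)²] = 77,078.9125 / (1,898.8331 × 1.038361) = 39.09313.

39.093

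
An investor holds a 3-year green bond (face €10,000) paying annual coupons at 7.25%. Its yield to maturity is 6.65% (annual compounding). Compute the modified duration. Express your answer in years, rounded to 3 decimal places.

Periodic yield y = 0.0665. First find Macaulay duration:
  t   CF        PV=CF/(1+0.0665)^t    t·PV
  1       725.00       679.7937       679.7937
  2       725.00       637.4062     1,274.8124
  3    10,725.00     8,841.2714    26,523.8142
  Σ                 10,158.4713    28,478.4203
P = 10,158.4713; Macaulay duration = 28,478.4203 / 10,158.4713 = 2.80342 years.
Modified duration = D_Mac / (1 + y) = 2.80342 / 1.0665 = 2.62861 years.

2.629 years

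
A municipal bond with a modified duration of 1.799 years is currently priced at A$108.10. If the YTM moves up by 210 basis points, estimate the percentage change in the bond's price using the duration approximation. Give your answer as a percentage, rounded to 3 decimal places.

-3.778%

Duration approximation: ΔP/P ≈ -D_mod · Δy = -1.799 × (+0.021) = -0.037779.
As a percentage: -3.7779%.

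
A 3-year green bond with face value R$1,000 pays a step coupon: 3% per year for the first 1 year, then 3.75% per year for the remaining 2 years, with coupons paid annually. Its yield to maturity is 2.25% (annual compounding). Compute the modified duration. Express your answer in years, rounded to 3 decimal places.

Periodic yield y = 0.0225. First find Macaulay duration:
  t   CF        PV=CF/(1+0.0225)^t    t·PV
  1        30.00        29.3399        29.3399
  2        37.50        35.8678        71.7356
  3     1,037.50       970.5058     2,911.5175
  Σ                  1,035.7135     3,012.5930
P = 1,035.7135; Macaulay duration = 3,012.5930 / 1,035.7135 = 2.90871 years.
Modified duration = D_Mac / (1 + y) = 2.90871 / 1.0225 = 2.84471 years.

2.845 years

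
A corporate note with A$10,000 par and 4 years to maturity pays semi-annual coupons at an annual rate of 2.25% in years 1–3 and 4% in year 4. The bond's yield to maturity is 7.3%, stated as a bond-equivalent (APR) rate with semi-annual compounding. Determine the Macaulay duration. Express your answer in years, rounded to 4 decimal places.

Periodic yield y = 0.0365. Discount each cash flow and weight by its period:
  t   CF        PV=CF/(1+0.0365)^t    t·PV
  1       112.50       108.5384       108.5384
  2       112.50       104.7162       209.4324
  3       112.50       101.0287       303.0860
  4       112.50        97.4710       389.8839
  5       112.50        94.0386       470.1928
  6       112.50        90.7270       544.3622
  7       200.00       155.6126     1,089.2884
  8    10,200.00     7,656.7721    61,254.1767
  Σ                  8,408.9045    64,368.9608
Price P = Σ PV = 8,408.9045.
Macaulay duration = Σ(t·PV) / P = 64,368.9608 / 8,408.9045 = 7.65486 half-year periods.
In years: 7.65486 / 2 = 3.82743 years.

3.8274 years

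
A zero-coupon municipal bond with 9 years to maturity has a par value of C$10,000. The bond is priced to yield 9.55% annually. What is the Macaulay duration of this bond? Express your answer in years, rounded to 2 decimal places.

9.00 years

A zero-coupon bond has a single cash flow at maturity, so its Macaulay duration equals its maturity: 9 years.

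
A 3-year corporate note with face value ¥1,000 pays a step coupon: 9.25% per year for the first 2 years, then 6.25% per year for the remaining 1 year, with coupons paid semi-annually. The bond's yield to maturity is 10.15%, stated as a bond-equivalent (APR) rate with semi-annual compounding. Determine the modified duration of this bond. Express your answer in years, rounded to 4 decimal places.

Periodic yield y = 0.05075. First find Macaulay duration:
  t   CF        PV=CF/(1+0.05075)^t    t·PV
  1        46.25        44.0162        44.0162
  2        46.25        41.8902        83.7805
  3        46.25        39.8670       119.6010
  4        46.25        37.9415       151.7659
  5        31.25        24.3979       121.9897
  6     1,031.25       766.2449     4,597.4691
  Σ                    954.3577     5,118.6223
P = 954.3577; Macaulay duration = 5,118.6223 / 954.3577 = 5.36342 half-year periods = 2.68171 years.
Modified duration = D_Mac / (1 + y) = 2.68171 / 1.05075 = 2.55219 years.

2.5522 years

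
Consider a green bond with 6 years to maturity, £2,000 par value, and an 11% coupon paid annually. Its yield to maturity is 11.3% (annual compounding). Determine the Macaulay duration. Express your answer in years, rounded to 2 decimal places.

Periodic yield y = 0.113. Discount each cash flow and weight by its year:
  t   CF        PV=CF/(1+0.113)^t    t·PV
  1       220.00       197.6640       197.6640
  2       220.00       177.5957       355.1913
  3       220.00       159.5648       478.6945
  4       220.00       143.3646       573.4585
  5       220.00       128.8092       644.0460
  6     2,220.00     1,167.8363     7,007.0181
  Σ                  1,974.8346     9,256.0724
Price P = Σ PV = 1,974.8346.
Macaulay duration = Σ(t·PV) / P = 9,256.0724 / 1,974.8346 = 4.68701 years.

4.69 years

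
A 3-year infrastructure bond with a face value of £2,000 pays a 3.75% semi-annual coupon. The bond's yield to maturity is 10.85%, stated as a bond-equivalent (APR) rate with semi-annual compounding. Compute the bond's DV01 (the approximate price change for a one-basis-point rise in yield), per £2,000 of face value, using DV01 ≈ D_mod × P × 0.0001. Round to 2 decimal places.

£0.44

Periodic yield y = 0.05425.
  t   CF        PV=CF/(1+0.05425)^t    t·PV
  1        37.50        35.5703        35.5703
  2        37.50        33.7399        67.4798
  3        37.50        32.0037        96.0112
  4        37.50        30.3569       121.4274
  5        37.50        28.7947       143.9737
  6     2,037.50     1,484.0070     8,904.0422
  Σ                  1,644.4726     9,368.5047
P = 1,644.4726; D_Mac = 5.69697 half-year periods = 2.84848 yrs; D_mod = 2.70190 yrs.
DV01 ≈ 2.70190 × 1,644.4726 × 0.0001 = 0.444321.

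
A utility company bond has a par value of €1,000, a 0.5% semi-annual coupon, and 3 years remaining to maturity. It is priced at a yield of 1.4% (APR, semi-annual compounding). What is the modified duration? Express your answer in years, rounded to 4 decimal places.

2.9603 years

Periodic yield y = 0.007. First find Macaulay duration:
  t   CF        PV=CF/(1+0.007)^t    t·PV
  1         2.50         2.4826         2.4826
  2         2.50         2.4654         4.9307
  3         2.50         2.4482         7.3447
  4         2.50         2.4312         9.7248
  5         2.50         2.4143        12.0715
  6     1,002.50       961.4076     5,768.4457
  Σ                    973.6493     5,805.0001
P = 973.6493; Macaulay duration = 5,805.0001 / 973.6493 = 5.96211 half-year periods = 2.98105 years.
Modified duration = D_Mac / (1 + y) = 2.98105 / 1.007 = 2.96033 years.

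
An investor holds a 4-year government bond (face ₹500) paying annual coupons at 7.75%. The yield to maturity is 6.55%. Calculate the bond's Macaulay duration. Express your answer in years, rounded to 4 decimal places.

3.5977 years

Periodic yield y = 0.0655. Discount each cash flow and weight by its year:
  t   CF        PV=CF/(1+0.0655)^t    t·PV
  1        38.75        36.3679        36.3679
  2        38.75        34.1322        68.2645
  3        38.75        32.0340        96.1020
  4       538.75       417.9973     1,671.9892
  Σ                    520.5314     1,872.7236
Price P = Σ PV = 520.5314.
Macaulay duration = Σ(t·PV) / P = 1,872.7236 / 520.5314 = 3.59771 years.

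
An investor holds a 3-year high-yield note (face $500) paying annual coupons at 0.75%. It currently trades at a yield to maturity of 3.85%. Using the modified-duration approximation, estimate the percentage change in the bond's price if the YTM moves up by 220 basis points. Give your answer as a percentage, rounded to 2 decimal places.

-6.31%

Periodic yield y = 0.0385. Modified duration first:
  t   CF        PV=CF/(1+0.0385)^t    t·PV
  1         3.75         3.6110         3.6110
  2         3.75         3.4771         6.9542
  3       503.75       449.7753     1,349.3258
  Σ                    456.8633     1,359.8910
P = 456.8633; D_Mac = 2.97658 yrs; D_mod = 2.97658/(1+0.0385) = 2.86623 yrs.
ΔP/P ≈ -D_mod · Δy = -2.86623 × (+0.022) = -0.063057 = -6.3057%.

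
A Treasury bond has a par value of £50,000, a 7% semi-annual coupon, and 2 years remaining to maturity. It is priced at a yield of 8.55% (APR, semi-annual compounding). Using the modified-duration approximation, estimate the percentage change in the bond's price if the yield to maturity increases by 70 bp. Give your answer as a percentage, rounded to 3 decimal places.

Periodic yield y = 0.04275. Modified duration first:
  t   CF        PV=CF/(1+0.04275)^t    t·PV
  1     1,750.00     1,678.2546     1,678.2546
  2     1,750.00     1,609.4506     3,218.9012
  3     1,750.00     1,543.4674     4,630.4021
  4    51,750.00    43,771.3116   175,085.2463
  Σ                 48,602.4842   184,612.8042
P = 48,602.4842; D_Mac = 3.79842 half-year periods = 1.89921 yrs; D_mod = 1.89921/(1+0.04275) = 1.82135 yrs.
ΔP/P ≈ -D_mod · Δy = -1.82135 × (+0.007) = -0.012749 = -1.2749%.

-1.275%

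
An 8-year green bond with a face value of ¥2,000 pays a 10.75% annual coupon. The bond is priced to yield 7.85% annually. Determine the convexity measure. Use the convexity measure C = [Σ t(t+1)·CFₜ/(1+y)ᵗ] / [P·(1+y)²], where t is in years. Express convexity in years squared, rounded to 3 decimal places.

With y = 0.0785:
  t   CF        PV=CF/(1+0.0785)^t    t·PV        t(t+1)·PV
  1       215.00       199.3510       199.3510         398.7019
  2       215.00       184.8409       369.6819       1,109.0456
  3       215.00       171.3871       514.1612       2,056.6446
  4       215.00       158.9124       635.6497       3,178.2486
  5       215.00       147.3458       736.7289       4,420.3735
  6       215.00       136.6210       819.7262       5,738.0834
  7       215.00       126.6769       886.7383       7,093.9062
  8     2,215.00     1,210.0757     9,680.6055      87,125.4494
  Σ                  2,335.2108    13,842.6426     111,120.4532
P = 2,335.2108.
Convexity = Σ t(t+1)·PV / [P·(1+y)²] = 111,120.4532 / (2,335.2108 × 1.163162) = 40.90982.

40.910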